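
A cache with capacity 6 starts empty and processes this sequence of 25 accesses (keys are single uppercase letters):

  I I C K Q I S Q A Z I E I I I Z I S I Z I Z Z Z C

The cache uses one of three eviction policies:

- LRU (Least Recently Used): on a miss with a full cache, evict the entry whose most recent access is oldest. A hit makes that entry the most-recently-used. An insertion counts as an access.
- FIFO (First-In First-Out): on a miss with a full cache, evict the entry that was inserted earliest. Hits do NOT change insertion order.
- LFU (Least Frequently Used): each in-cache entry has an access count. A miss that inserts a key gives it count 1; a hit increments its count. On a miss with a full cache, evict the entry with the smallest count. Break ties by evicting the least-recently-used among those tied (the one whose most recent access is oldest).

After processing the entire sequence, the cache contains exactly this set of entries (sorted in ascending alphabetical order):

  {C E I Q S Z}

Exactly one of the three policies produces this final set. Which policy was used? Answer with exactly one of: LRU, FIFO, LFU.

Answer: LFU

Derivation:
Simulating under each policy and comparing final sets:
  LRU: final set = {A C E I S Z} -> differs
  FIFO: final set = {A C E I S Z} -> differs
  LFU: final set = {C E I Q S Z} -> MATCHES target
Only LFU produces the target set.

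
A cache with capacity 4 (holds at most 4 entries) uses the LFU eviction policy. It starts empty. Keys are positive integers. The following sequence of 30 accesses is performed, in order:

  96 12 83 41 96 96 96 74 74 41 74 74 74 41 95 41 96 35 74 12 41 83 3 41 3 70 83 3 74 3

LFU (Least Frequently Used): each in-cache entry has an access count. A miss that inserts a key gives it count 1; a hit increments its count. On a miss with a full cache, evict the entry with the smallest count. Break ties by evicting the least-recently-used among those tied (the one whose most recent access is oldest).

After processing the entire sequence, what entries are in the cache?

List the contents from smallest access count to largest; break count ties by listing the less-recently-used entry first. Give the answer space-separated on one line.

Answer: 3 96 41 74

Derivation:
LFU simulation (capacity=4):
  1. access 96: MISS. Cache: [96(c=1)]
  2. access 12: MISS. Cache: [96(c=1) 12(c=1)]
  3. access 83: MISS. Cache: [96(c=1) 12(c=1) 83(c=1)]
  4. access 41: MISS. Cache: [96(c=1) 12(c=1) 83(c=1) 41(c=1)]
  5. access 96: HIT, count now 2. Cache: [12(c=1) 83(c=1) 41(c=1) 96(c=2)]
  6. access 96: HIT, count now 3. Cache: [12(c=1) 83(c=1) 41(c=1) 96(c=3)]
  7. access 96: HIT, count now 4. Cache: [12(c=1) 83(c=1) 41(c=1) 96(c=4)]
  8. access 74: MISS, evict 12(c=1). Cache: [83(c=1) 41(c=1) 74(c=1) 96(c=4)]
  9. access 74: HIT, count now 2. Cache: [83(c=1) 41(c=1) 74(c=2) 96(c=4)]
  10. access 41: HIT, count now 2. Cache: [83(c=1) 74(c=2) 41(c=2) 96(c=4)]
  11. access 74: HIT, count now 3. Cache: [83(c=1) 41(c=2) 74(c=3) 96(c=4)]
  12. access 74: HIT, count now 4. Cache: [83(c=1) 41(c=2) 96(c=4) 74(c=4)]
  13. access 74: HIT, count now 5. Cache: [83(c=1) 41(c=2) 96(c=4) 74(c=5)]
  14. access 41: HIT, count now 3. Cache: [83(c=1) 41(c=3) 96(c=4) 74(c=5)]
  15. access 95: MISS, evict 83(c=1). Cache: [95(c=1) 41(c=3) 96(c=4) 74(c=5)]
  16. access 41: HIT, count now 4. Cache: [95(c=1) 96(c=4) 41(c=4) 74(c=5)]
  17. access 96: HIT, count now 5. Cache: [95(c=1) 41(c=4) 74(c=5) 96(c=5)]
  18. access 35: MISS, evict 95(c=1). Cache: [35(c=1) 41(c=4) 74(c=5) 96(c=5)]
  19. access 74: HIT, count now 6. Cache: [35(c=1) 41(c=4) 96(c=5) 74(c=6)]
  20. access 12: MISS, evict 35(c=1). Cache: [12(c=1) 41(c=4) 96(c=5) 74(c=6)]
  21. access 41: HIT, count now 5. Cache: [12(c=1) 96(c=5) 41(c=5) 74(c=6)]
  22. access 83: MISS, evict 12(c=1). Cache: [83(c=1) 96(c=5) 41(c=5) 74(c=6)]
  23. access 3: MISS, evict 83(c=1). Cache: [3(c=1) 96(c=5) 41(c=5) 74(c=6)]
  24. access 41: HIT, count now 6. Cache: [3(c=1) 96(c=5) 74(c=6) 41(c=6)]
  25. access 3: HIT, count now 2. Cache: [3(c=2) 96(c=5) 74(c=6) 41(c=6)]
  26. access 70: MISS, evict 3(c=2). Cache: [70(c=1) 96(c=5) 74(c=6) 41(c=6)]
  27. access 83: MISS, evict 70(c=1). Cache: [83(c=1) 96(c=5) 74(c=6) 41(c=6)]
  28. access 3: MISS, evict 83(c=1). Cache: [3(c=1) 96(c=5) 74(c=6) 41(c=6)]
  29. access 74: HIT, count now 7. Cache: [3(c=1) 96(c=5) 41(c=6) 74(c=7)]
  30. access 3: HIT, count now 2. Cache: [3(c=2) 96(c=5) 41(c=6) 74(c=7)]
Total: 17 hits, 13 misses, 9 evictions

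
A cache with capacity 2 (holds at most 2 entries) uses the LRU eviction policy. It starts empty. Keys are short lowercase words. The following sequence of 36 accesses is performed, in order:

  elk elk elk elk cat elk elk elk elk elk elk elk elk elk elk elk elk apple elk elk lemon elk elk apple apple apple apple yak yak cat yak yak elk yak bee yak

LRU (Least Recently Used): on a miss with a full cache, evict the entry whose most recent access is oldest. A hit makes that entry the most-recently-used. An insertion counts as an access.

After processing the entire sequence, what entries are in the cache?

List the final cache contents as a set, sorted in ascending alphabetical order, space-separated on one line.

LRU simulation (capacity=2):
  1. access elk: MISS. Cache (LRU->MRU): [elk]
  2. access elk: HIT. Cache (LRU->MRU): [elk]
  3. access elk: HIT. Cache (LRU->MRU): [elk]
  4. access elk: HIT. Cache (LRU->MRU): [elk]
  5. access cat: MISS. Cache (LRU->MRU): [elk cat]
  6. access elk: HIT. Cache (LRU->MRU): [cat elk]
  7. access elk: HIT. Cache (LRU->MRU): [cat elk]
  8. access elk: HIT. Cache (LRU->MRU): [cat elk]
  9. access elk: HIT. Cache (LRU->MRU): [cat elk]
  10. access elk: HIT. Cache (LRU->MRU): [cat elk]
  11. access elk: HIT. Cache (LRU->MRU): [cat elk]
  12. access elk: HIT. Cache (LRU->MRU): [cat elk]
  13. access elk: HIT. Cache (LRU->MRU): [cat elk]
  14. access elk: HIT. Cache (LRU->MRU): [cat elk]
  15. access elk: HIT. Cache (LRU->MRU): [cat elk]
  16. access elk: HIT. Cache (LRU->MRU): [cat elk]
  17. access elk: HIT. Cache (LRU->MRU): [cat elk]
  18. access apple: MISS, evict cat. Cache (LRU->MRU): [elk apple]
  19. access elk: HIT. Cache (LRU->MRU): [apple elk]
  20. access elk: HIT. Cache (LRU->MRU): [apple elk]
  21. access lemon: MISS, evict apple. Cache (LRU->MRU): [elk lemon]
  22. access elk: HIT. Cache (LRU->MRU): [lemon elk]
  23. access elk: HIT. Cache (LRU->MRU): [lemon elk]
  24. access apple: MISS, evict lemon. Cache (LRU->MRU): [elk apple]
  25. access apple: HIT. Cache (LRU->MRU): [elk apple]
  26. access apple: HIT. Cache (LRU->MRU): [elk apple]
  27. access apple: HIT. Cache (LRU->MRU): [elk apple]
  28. access yak: MISS, evict elk. Cache (LRU->MRU): [apple yak]
  29. access yak: HIT. Cache (LRU->MRU): [apple yak]
  30. access cat: MISS, evict apple. Cache (LRU->MRU): [yak cat]
  31. access yak: HIT. Cache (LRU->MRU): [cat yak]
  32. access yak: HIT. Cache (LRU->MRU): [cat yak]
  33. access elk: MISS, evict cat. Cache (LRU->MRU): [yak elk]
  34. access yak: HIT. Cache (LRU->MRU): [elk yak]
  35. access bee: MISS, evict elk. Cache (LRU->MRU): [yak bee]
  36. access yak: HIT. Cache (LRU->MRU): [bee yak]
Total: 27 hits, 9 misses, 7 evictions

Answer: bee yak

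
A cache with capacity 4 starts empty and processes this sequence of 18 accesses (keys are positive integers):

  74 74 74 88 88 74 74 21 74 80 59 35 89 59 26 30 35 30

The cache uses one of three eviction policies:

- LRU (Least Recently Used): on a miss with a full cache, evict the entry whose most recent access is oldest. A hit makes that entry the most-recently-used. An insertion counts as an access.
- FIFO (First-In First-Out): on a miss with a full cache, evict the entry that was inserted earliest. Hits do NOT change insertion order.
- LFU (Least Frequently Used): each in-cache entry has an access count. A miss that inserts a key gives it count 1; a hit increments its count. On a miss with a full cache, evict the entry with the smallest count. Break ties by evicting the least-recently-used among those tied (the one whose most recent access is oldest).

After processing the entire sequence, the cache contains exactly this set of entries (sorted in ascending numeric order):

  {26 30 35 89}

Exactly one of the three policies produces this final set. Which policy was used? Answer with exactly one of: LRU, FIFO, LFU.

Simulating under each policy and comparing final sets:
  LRU: final set = {26 30 35 59} -> differs
  FIFO: final set = {26 30 35 89} -> MATCHES target
  LFU: final set = {30 35 74 88} -> differs
Only FIFO produces the target set.

Answer: FIFO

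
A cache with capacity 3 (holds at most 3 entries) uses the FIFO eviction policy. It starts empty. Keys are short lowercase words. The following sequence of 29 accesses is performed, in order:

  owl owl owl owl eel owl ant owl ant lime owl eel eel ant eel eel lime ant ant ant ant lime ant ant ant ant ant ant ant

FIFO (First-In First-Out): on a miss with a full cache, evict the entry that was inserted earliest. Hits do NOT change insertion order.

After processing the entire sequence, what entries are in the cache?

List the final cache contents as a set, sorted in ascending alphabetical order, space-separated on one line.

Answer: ant eel lime

Derivation:
FIFO simulation (capacity=3):
  1. access owl: MISS. Cache (old->new): [owl]
  2. access owl: HIT. Cache (old->new): [owl]
  3. access owl: HIT. Cache (old->new): [owl]
  4. access owl: HIT. Cache (old->new): [owl]
  5. access eel: MISS. Cache (old->new): [owl eel]
  6. access owl: HIT. Cache (old->new): [owl eel]
  7. access ant: MISS. Cache (old->new): [owl eel ant]
  8. access owl: HIT. Cache (old->new): [owl eel ant]
  9. access ant: HIT. Cache (old->new): [owl eel ant]
  10. access lime: MISS, evict owl. Cache (old->new): [eel ant lime]
  11. access owl: MISS, evict eel. Cache (old->new): [ant lime owl]
  12. access eel: MISS, evict ant. Cache (old->new): [lime owl eel]
  13. access eel: HIT. Cache (old->new): [lime owl eel]
  14. access ant: MISS, evict lime. Cache (old->new): [owl eel ant]
  15. access eel: HIT. Cache (old->new): [owl eel ant]
  16. access eel: HIT. Cache (old->new): [owl eel ant]
  17. access lime: MISS, evict owl. Cache (old->new): [eel ant lime]
  18. access ant: HIT. Cache (old->new): [eel ant lime]
  19. access ant: HIT. Cache (old->new): [eel ant lime]
  20. access ant: HIT. Cache (old->new): [eel ant lime]
  21. access ant: HIT. Cache (old->new): [eel ant lime]
  22. access lime: HIT. Cache (old->new): [eel ant lime]
  23. access ant: HIT. Cache (old->new): [eel ant lime]
  24. access ant: HIT. Cache (old->new): [eel ant lime]
  25. access ant: HIT. Cache (old->new): [eel ant lime]
  26. access ant: HIT. Cache (old->new): [eel ant lime]
  27. access ant: HIT. Cache (old->new): [eel ant lime]
  28. access ant: HIT. Cache (old->new): [eel ant lime]
  29. access ant: HIT. Cache (old->new): [eel ant lime]
Total: 21 hits, 8 misses, 5 evictions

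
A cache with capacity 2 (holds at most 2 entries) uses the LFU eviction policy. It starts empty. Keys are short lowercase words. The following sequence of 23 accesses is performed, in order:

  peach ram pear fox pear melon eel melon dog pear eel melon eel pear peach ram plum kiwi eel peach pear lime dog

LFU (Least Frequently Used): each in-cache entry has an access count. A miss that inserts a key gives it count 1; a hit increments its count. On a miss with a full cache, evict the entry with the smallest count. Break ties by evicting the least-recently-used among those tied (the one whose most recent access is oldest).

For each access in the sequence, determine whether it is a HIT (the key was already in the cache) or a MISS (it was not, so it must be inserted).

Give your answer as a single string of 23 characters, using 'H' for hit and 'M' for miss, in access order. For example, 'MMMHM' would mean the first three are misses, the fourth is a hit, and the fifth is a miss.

Answer: MMMMHMMMMHMMMHMMMMMMHMM

Derivation:
LFU simulation (capacity=2):
  1. access peach: MISS. Cache: [peach(c=1)]
  2. access ram: MISS. Cache: [peach(c=1) ram(c=1)]
  3. access pear: MISS, evict peach(c=1). Cache: [ram(c=1) pear(c=1)]
  4. access fox: MISS, evict ram(c=1). Cache: [pear(c=1) fox(c=1)]
  5. access pear: HIT, count now 2. Cache: [fox(c=1) pear(c=2)]
  6. access melon: MISS, evict fox(c=1). Cache: [melon(c=1) pear(c=2)]
  7. access eel: MISS, evict melon(c=1). Cache: [eel(c=1) pear(c=2)]
  8. access melon: MISS, evict eel(c=1). Cache: [melon(c=1) pear(c=2)]
  9. access dog: MISS, evict melon(c=1). Cache: [dog(c=1) pear(c=2)]
  10. access pear: HIT, count now 3. Cache: [dog(c=1) pear(c=3)]
  11. access eel: MISS, evict dog(c=1). Cache: [eel(c=1) pear(c=3)]
  12. access melon: MISS, evict eel(c=1). Cache: [melon(c=1) pear(c=3)]
  13. access eel: MISS, evict melon(c=1). Cache: [eel(c=1) pear(c=3)]
  14. access pear: HIT, count now 4. Cache: [eel(c=1) pear(c=4)]
  15. access peach: MISS, evict eel(c=1). Cache: [peach(c=1) pear(c=4)]
  16. access ram: MISS, evict peach(c=1). Cache: [ram(c=1) pear(c=4)]
  17. access plum: MISS, evict ram(c=1). Cache: [plum(c=1) pear(c=4)]
  18. access kiwi: MISS, evict plum(c=1). Cache: [kiwi(c=1) pear(c=4)]
  19. access eel: MISS, evict kiwi(c=1). Cache: [eel(c=1) pear(c=4)]
  20. access peach: MISS, evict eel(c=1). Cache: [peach(c=1) pear(c=4)]
  21. access pear: HIT, count now 5. Cache: [peach(c=1) pear(c=5)]
  22. access lime: MISS, evict peach(c=1). Cache: [lime(c=1) pear(c=5)]
  23. access dog: MISS, evict lime(c=1). Cache: [dog(c=1) pear(c=5)]
Total: 4 hits, 19 misses, 17 evictions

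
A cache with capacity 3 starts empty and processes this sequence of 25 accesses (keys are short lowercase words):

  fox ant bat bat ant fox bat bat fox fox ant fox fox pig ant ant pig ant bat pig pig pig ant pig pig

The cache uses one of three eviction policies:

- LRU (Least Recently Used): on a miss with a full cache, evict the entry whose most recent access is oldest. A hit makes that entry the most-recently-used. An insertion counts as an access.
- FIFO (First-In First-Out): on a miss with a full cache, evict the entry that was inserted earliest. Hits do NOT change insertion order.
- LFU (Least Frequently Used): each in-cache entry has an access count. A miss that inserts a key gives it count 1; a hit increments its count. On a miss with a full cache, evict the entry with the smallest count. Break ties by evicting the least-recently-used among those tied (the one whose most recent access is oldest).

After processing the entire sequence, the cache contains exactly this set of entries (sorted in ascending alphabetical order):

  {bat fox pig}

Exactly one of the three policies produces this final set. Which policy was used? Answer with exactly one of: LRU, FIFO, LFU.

Simulating under each policy and comparing final sets:
  LRU: final set = {ant bat pig} -> differs
  FIFO: final set = {ant bat pig} -> differs
  LFU: final set = {bat fox pig} -> MATCHES target
Only LFU produces the target set.

Answer: LFU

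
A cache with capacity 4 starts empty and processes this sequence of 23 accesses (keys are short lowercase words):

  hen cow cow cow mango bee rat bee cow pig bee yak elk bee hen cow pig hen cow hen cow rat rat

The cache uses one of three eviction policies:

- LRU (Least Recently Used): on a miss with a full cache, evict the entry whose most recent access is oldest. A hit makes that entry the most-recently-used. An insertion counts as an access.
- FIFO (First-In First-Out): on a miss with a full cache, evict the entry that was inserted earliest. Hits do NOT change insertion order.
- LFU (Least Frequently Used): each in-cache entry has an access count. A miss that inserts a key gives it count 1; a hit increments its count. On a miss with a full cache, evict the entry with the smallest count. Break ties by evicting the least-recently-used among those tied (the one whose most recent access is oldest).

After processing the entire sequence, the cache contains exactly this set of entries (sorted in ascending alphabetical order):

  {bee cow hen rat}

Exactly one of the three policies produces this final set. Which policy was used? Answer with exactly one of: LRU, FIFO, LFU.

Answer: LFU

Derivation:
Simulating under each policy and comparing final sets:
  LRU: final set = {cow hen pig rat} -> differs
  FIFO: final set = {cow hen pig rat} -> differs
  LFU: final set = {bee cow hen rat} -> MATCHES target
Only LFU produces the target set.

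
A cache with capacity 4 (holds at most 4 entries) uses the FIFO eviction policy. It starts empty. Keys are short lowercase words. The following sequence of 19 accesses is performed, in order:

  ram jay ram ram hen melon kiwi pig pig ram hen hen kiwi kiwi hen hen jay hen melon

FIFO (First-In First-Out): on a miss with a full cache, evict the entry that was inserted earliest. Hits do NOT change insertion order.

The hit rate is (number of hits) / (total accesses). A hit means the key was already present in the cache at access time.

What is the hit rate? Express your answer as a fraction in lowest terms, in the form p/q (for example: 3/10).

Answer: 9/19

Derivation:
FIFO simulation (capacity=4):
  1. access ram: MISS. Cache (old->new): [ram]
  2. access jay: MISS. Cache (old->new): [ram jay]
  3. access ram: HIT. Cache (old->new): [ram jay]
  4. access ram: HIT. Cache (old->new): [ram jay]
  5. access hen: MISS. Cache (old->new): [ram jay hen]
  6. access melon: MISS. Cache (old->new): [ram jay hen melon]
  7. access kiwi: MISS, evict ram. Cache (old->new): [jay hen melon kiwi]
  8. access pig: MISS, evict jay. Cache (old->new): [hen melon kiwi pig]
  9. access pig: HIT. Cache (old->new): [hen melon kiwi pig]
  10. access ram: MISS, evict hen. Cache (old->new): [melon kiwi pig ram]
  11. access hen: MISS, evict melon. Cache (old->new): [kiwi pig ram hen]
  12. access hen: HIT. Cache (old->new): [kiwi pig ram hen]
  13. access kiwi: HIT. Cache (old->new): [kiwi pig ram hen]
  14. access kiwi: HIT. Cache (old->new): [kiwi pig ram hen]
  15. access hen: HIT. Cache (old->new): [kiwi pig ram hen]
  16. access hen: HIT. Cache (old->new): [kiwi pig ram hen]
  17. access jay: MISS, evict kiwi. Cache (old->new): [pig ram hen jay]
  18. access hen: HIT. Cache (old->new): [pig ram hen jay]
  19. access melon: MISS, evict pig. Cache (old->new): [ram hen jay melon]
Total: 9 hits, 10 misses, 6 evictions

Hit rate = 9/19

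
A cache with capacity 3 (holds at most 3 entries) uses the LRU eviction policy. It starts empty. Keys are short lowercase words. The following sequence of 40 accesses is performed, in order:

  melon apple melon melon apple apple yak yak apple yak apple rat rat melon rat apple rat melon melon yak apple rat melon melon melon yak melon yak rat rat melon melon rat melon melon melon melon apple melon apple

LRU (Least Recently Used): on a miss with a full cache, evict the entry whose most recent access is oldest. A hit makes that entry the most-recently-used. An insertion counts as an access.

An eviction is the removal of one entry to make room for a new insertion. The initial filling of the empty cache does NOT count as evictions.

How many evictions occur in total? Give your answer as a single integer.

Answer: 8

Derivation:
LRU simulation (capacity=3):
  1. access melon: MISS. Cache (LRU->MRU): [melon]
  2. access apple: MISS. Cache (LRU->MRU): [melon apple]
  3. access melon: HIT. Cache (LRU->MRU): [apple melon]
  4. access melon: HIT. Cache (LRU->MRU): [apple melon]
  5. access apple: HIT. Cache (LRU->MRU): [melon apple]
  6. access apple: HIT. Cache (LRU->MRU): [melon apple]
  7. access yak: MISS. Cache (LRU->MRU): [melon apple yak]
  8. access yak: HIT. Cache (LRU->MRU): [melon apple yak]
  9. access apple: HIT. Cache (LRU->MRU): [melon yak apple]
  10. access yak: HIT. Cache (LRU->MRU): [melon apple yak]
  11. access apple: HIT. Cache (LRU->MRU): [melon yak apple]
  12. access rat: MISS, evict melon. Cache (LRU->MRU): [yak apple rat]
  13. access rat: HIT. Cache (LRU->MRU): [yak apple rat]
  14. access melon: MISS, evict yak. Cache (LRU->MRU): [apple rat melon]
  15. access rat: HIT. Cache (LRU->MRU): [apple melon rat]
  16. access apple: HIT. Cache (LRU->MRU): [melon rat apple]
  17. access rat: HIT. Cache (LRU->MRU): [melon apple rat]
  18. access melon: HIT. Cache (LRU->MRU): [apple rat melon]
  19. access melon: HIT. Cache (LRU->MRU): [apple rat melon]
  20. access yak: MISS, evict apple. Cache (LRU->MRU): [rat melon yak]
  21. access apple: MISS, evict rat. Cache (LRU->MRU): [melon yak apple]
  22. access rat: MISS, evict melon. Cache (LRU->MRU): [yak apple rat]
  23. access melon: MISS, evict yak. Cache (LRU->MRU): [apple rat melon]
  24. access melon: HIT. Cache (LRU->MRU): [apple rat melon]
  25. access melon: HIT. Cache (LRU->MRU): [apple rat melon]
  26. access yak: MISS, evict apple. Cache (LRU->MRU): [rat melon yak]
  27. access melon: HIT. Cache (LRU->MRU): [rat yak melon]
  28. access yak: HIT. Cache (LRU->MRU): [rat melon yak]
  29. access rat: HIT. Cache (LRU->MRU): [melon yak rat]
  30. access rat: HIT. Cache (LRU->MRU): [melon yak rat]
  31. access melon: HIT. Cache (LRU->MRU): [yak rat melon]
  32. access melon: HIT. Cache (LRU->MRU): [yak rat melon]
  33. access rat: HIT. Cache (LRU->MRU): [yak melon rat]
  34. access melon: HIT. Cache (LRU->MRU): [yak rat melon]
  35. access melon: HIT. Cache (LRU->MRU): [yak rat melon]
  36. access melon: HIT. Cache (LRU->MRU): [yak rat melon]
  37. access melon: HIT. Cache (LRU->MRU): [yak rat melon]
  38. access apple: MISS, evict yak. Cache (LRU->MRU): [rat melon apple]
  39. access melon: HIT. Cache (LRU->MRU): [rat apple melon]
  40. access apple: HIT. Cache (LRU->MRU): [rat melon apple]
Total: 29 hits, 11 misses, 8 evictions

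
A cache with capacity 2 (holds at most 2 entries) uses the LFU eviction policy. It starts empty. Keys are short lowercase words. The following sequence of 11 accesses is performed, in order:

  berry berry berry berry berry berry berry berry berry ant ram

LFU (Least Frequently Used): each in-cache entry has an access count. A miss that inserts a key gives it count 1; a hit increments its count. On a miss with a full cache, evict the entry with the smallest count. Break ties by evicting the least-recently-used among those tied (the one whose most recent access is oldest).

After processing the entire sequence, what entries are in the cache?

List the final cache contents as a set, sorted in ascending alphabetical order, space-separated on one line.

LFU simulation (capacity=2):
  1. access berry: MISS. Cache: [berry(c=1)]
  2. access berry: HIT, count now 2. Cache: [berry(c=2)]
  3. access berry: HIT, count now 3. Cache: [berry(c=3)]
  4. access berry: HIT, count now 4. Cache: [berry(c=4)]
  5. access berry: HIT, count now 5. Cache: [berry(c=5)]
  6. access berry: HIT, count now 6. Cache: [berry(c=6)]
  7. access berry: HIT, count now 7. Cache: [berry(c=7)]
  8. access berry: HIT, count now 8. Cache: [berry(c=8)]
  9. access berry: HIT, count now 9. Cache: [berry(c=9)]
  10. access ant: MISS. Cache: [ant(c=1) berry(c=9)]
  11. access ram: MISS, evict ant(c=1). Cache: [ram(c=1) berry(c=9)]
Total: 8 hits, 3 misses, 1 evictions

Answer: berry ram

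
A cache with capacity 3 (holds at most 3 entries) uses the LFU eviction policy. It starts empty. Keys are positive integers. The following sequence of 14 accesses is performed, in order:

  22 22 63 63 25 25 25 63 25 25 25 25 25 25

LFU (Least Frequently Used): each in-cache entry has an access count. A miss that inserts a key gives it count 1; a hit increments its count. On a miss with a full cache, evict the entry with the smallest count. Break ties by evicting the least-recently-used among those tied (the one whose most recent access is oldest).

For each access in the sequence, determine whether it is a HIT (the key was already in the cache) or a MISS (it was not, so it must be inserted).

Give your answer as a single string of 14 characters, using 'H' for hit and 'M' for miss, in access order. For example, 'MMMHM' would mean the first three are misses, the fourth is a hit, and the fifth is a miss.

Answer: MHMHMHHHHHHHHH

Derivation:
LFU simulation (capacity=3):
  1. access 22: MISS. Cache: [22(c=1)]
  2. access 22: HIT, count now 2. Cache: [22(c=2)]
  3. access 63: MISS. Cache: [63(c=1) 22(c=2)]
  4. access 63: HIT, count now 2. Cache: [22(c=2) 63(c=2)]
  5. access 25: MISS. Cache: [25(c=1) 22(c=2) 63(c=2)]
  6. access 25: HIT, count now 2. Cache: [22(c=2) 63(c=2) 25(c=2)]
  7. access 25: HIT, count now 3. Cache: [22(c=2) 63(c=2) 25(c=3)]
  8. access 63: HIT, count now 3. Cache: [22(c=2) 25(c=3) 63(c=3)]
  9. access 25: HIT, count now 4. Cache: [22(c=2) 63(c=3) 25(c=4)]
  10. access 25: HIT, count now 5. Cache: [22(c=2) 63(c=3) 25(c=5)]
  11. access 25: HIT, count now 6. Cache: [22(c=2) 63(c=3) 25(c=6)]
  12. access 25: HIT, count now 7. Cache: [22(c=2) 63(c=3) 25(c=7)]
  13. access 25: HIT, count now 8. Cache: [22(c=2) 63(c=3) 25(c=8)]
  14. access 25: HIT, count now 9. Cache: [22(c=2) 63(c=3) 25(c=9)]
Total: 11 hits, 3 misses, 0 evictions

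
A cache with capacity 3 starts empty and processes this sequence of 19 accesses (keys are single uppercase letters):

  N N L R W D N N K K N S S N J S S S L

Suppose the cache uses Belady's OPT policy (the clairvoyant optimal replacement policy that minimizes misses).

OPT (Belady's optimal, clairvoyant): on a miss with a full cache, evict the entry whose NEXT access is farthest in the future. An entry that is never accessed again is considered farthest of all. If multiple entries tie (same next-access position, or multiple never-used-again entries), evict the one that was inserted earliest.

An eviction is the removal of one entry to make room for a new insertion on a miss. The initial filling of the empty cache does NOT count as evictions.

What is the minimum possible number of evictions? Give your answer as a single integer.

OPT (Belady) simulation (capacity=3):
  1. access N: MISS. Cache: [N]
  2. access N: HIT. Next use of N: step 7. Cache: [N]
  3. access L: MISS. Cache: [N L]
  4. access R: MISS. Cache: [N L R]
  5. access W: MISS, evict R (next use: never). Cache: [N L W]
  6. access D: MISS, evict W (next use: never). Cache: [N L D]
  7. access N: HIT. Next use of N: step 8. Cache: [N L D]
  8. access N: HIT. Next use of N: step 11. Cache: [N L D]
  9. access K: MISS, evict D (next use: never). Cache: [N L K]
  10. access K: HIT. Next use of K: never. Cache: [N L K]
  11. access N: HIT. Next use of N: step 14. Cache: [N L K]
  12. access S: MISS, evict K (next use: never). Cache: [N L S]
  13. access S: HIT. Next use of S: step 16. Cache: [N L S]
  14. access N: HIT. Next use of N: never. Cache: [N L S]
  15. access J: MISS, evict N (next use: never). Cache: [L S J]
  16. access S: HIT. Next use of S: step 17. Cache: [L S J]
  17. access S: HIT. Next use of S: step 18. Cache: [L S J]
  18. access S: HIT. Next use of S: never. Cache: [L S J]
  19. access L: HIT. Next use of L: never. Cache: [L S J]
Total: 11 hits, 8 misses, 5 evictions

Answer: 5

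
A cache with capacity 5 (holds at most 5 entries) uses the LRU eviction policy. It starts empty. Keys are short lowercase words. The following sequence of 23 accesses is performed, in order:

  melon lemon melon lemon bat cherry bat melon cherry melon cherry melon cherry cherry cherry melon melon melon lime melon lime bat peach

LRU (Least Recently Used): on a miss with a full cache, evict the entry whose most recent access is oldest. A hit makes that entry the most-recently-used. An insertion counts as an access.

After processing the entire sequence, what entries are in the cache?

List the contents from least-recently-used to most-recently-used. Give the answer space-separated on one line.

LRU simulation (capacity=5):
  1. access melon: MISS. Cache (LRU->MRU): [melon]
  2. access lemon: MISS. Cache (LRU->MRU): [melon lemon]
  3. access melon: HIT. Cache (LRU->MRU): [lemon melon]
  4. access lemon: HIT. Cache (LRU->MRU): [melon lemon]
  5. access bat: MISS. Cache (LRU->MRU): [melon lemon bat]
  6. access cherry: MISS. Cache (LRU->MRU): [melon lemon bat cherry]
  7. access bat: HIT. Cache (LRU->MRU): [melon lemon cherry bat]
  8. access melon: HIT. Cache (LRU->MRU): [lemon cherry bat melon]
  9. access cherry: HIT. Cache (LRU->MRU): [lemon bat melon cherry]
  10. access melon: HIT. Cache (LRU->MRU): [lemon bat cherry melon]
  11. access cherry: HIT. Cache (LRU->MRU): [lemon bat melon cherry]
  12. access melon: HIT. Cache (LRU->MRU): [lemon bat cherry melon]
  13. access cherry: HIT. Cache (LRU->MRU): [lemon bat melon cherry]
  14. access cherry: HIT. Cache (LRU->MRU): [lemon bat melon cherry]
  15. access cherry: HIT. Cache (LRU->MRU): [lemon bat melon cherry]
  16. access melon: HIT. Cache (LRU->MRU): [lemon bat cherry melon]
  17. access melon: HIT. Cache (LRU->MRU): [lemon bat cherry melon]
  18. access melon: HIT. Cache (LRU->MRU): [lemon bat cherry melon]
  19. access lime: MISS. Cache (LRU->MRU): [lemon bat cherry melon lime]
  20. access melon: HIT. Cache (LRU->MRU): [lemon bat cherry lime melon]
  21. access lime: HIT. Cache (LRU->MRU): [lemon bat cherry melon lime]
  22. access bat: HIT. Cache (LRU->MRU): [lemon cherry melon lime bat]
  23. access peach: MISS, evict lemon. Cache (LRU->MRU): [cherry melon lime bat peach]
Total: 17 hits, 6 misses, 1 evictions

Answer: cherry melon lime bat peach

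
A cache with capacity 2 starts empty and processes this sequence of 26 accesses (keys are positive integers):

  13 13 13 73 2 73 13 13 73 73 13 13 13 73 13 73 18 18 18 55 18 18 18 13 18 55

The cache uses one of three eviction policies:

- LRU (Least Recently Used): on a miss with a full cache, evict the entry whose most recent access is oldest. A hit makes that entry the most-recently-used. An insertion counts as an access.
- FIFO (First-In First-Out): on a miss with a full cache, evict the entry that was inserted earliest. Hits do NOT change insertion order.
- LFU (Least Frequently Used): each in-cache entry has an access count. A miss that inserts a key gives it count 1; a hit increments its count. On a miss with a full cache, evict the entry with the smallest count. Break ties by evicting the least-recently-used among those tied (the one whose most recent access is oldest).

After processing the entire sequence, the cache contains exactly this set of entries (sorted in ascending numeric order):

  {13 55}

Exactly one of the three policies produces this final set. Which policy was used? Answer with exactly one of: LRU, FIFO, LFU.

Simulating under each policy and comparing final sets:
  LRU: final set = {18 55} -> differs
  FIFO: final set = {18 55} -> differs
  LFU: final set = {13 55} -> MATCHES target
Only LFU produces the target set.

Answer: LFU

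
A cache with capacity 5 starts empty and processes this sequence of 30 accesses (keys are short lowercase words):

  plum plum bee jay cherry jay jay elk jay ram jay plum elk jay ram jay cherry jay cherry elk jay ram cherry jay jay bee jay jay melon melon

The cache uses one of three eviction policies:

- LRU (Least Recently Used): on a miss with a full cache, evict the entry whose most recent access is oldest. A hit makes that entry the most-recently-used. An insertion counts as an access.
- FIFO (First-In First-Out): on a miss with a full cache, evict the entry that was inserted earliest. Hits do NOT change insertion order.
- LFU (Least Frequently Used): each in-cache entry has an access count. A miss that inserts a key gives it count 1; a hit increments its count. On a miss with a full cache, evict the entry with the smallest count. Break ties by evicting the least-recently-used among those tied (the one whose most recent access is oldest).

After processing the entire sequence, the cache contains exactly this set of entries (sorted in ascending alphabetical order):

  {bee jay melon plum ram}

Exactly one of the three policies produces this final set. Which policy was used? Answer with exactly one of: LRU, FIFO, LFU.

Simulating under each policy and comparing final sets:
  LRU: final set = {bee cherry jay melon ram} -> differs
  FIFO: final set = {bee jay melon plum ram} -> MATCHES target
  LFU: final set = {cherry elk jay melon ram} -> differs
Only FIFO produces the target set.

Answer: FIFO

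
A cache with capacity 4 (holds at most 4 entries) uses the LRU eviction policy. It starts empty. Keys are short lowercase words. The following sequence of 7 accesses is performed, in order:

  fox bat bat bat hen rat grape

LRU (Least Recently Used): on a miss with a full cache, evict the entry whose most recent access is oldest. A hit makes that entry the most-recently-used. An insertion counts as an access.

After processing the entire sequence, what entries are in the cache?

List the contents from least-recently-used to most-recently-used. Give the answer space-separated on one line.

Answer: bat hen rat grape

Derivation:
LRU simulation (capacity=4):
  1. access fox: MISS. Cache (LRU->MRU): [fox]
  2. access bat: MISS. Cache (LRU->MRU): [fox bat]
  3. access bat: HIT. Cache (LRU->MRU): [fox bat]
  4. access bat: HIT. Cache (LRU->MRU): [fox bat]
  5. access hen: MISS. Cache (LRU->MRU): [fox bat hen]
  6. access rat: MISS. Cache (LRU->MRU): [fox bat hen rat]
  7. access grape: MISS, evict fox. Cache (LRU->MRU): [bat hen rat grape]
Total: 2 hits, 5 misses, 1 evictions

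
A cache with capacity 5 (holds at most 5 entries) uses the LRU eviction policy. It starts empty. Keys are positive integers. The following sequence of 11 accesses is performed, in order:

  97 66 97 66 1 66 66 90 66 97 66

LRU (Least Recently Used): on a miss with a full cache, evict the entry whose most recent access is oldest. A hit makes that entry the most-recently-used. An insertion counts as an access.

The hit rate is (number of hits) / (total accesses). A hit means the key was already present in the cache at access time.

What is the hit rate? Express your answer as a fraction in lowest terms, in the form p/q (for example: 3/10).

LRU simulation (capacity=5):
  1. access 97: MISS. Cache (LRU->MRU): [97]
  2. access 66: MISS. Cache (LRU->MRU): [97 66]
  3. access 97: HIT. Cache (LRU->MRU): [66 97]
  4. access 66: HIT. Cache (LRU->MRU): [97 66]
  5. access 1: MISS. Cache (LRU->MRU): [97 66 1]
  6. access 66: HIT. Cache (LRU->MRU): [97 1 66]
  7. access 66: HIT. Cache (LRU->MRU): [97 1 66]
  8. access 90: MISS. Cache (LRU->MRU): [97 1 66 90]
  9. access 66: HIT. Cache (LRU->MRU): [97 1 90 66]
  10. access 97: HIT. Cache (LRU->MRU): [1 90 66 97]
  11. access 66: HIT. Cache (LRU->MRU): [1 90 97 66]
Total: 7 hits, 4 misses, 0 evictions

Hit rate = 7/11

Answer: 7/11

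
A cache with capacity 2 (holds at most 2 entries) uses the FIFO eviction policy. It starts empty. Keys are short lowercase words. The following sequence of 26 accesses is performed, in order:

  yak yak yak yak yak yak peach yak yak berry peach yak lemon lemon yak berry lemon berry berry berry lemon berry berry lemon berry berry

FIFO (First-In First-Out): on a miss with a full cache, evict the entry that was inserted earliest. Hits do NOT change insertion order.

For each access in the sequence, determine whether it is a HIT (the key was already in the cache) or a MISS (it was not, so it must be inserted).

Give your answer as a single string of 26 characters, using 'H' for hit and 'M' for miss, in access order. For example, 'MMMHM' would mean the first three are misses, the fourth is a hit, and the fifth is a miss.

Answer: MHHHHHMHHMHMMHHMHHHHHHHHHH

Derivation:
FIFO simulation (capacity=2):
  1. access yak: MISS. Cache (old->new): [yak]
  2. access yak: HIT. Cache (old->new): [yak]
  3. access yak: HIT. Cache (old->new): [yak]
  4. access yak: HIT. Cache (old->new): [yak]
  5. access yak: HIT. Cache (old->new): [yak]
  6. access yak: HIT. Cache (old->new): [yak]
  7. access peach: MISS. Cache (old->new): [yak peach]
  8. access yak: HIT. Cache (old->new): [yak peach]
  9. access yak: HIT. Cache (old->new): [yak peach]
  10. access berry: MISS, evict yak. Cache (old->new): [peach berry]
  11. access peach: HIT. Cache (old->new): [peach berry]
  12. access yak: MISS, evict peach. Cache (old->new): [berry yak]
  13. access lemon: MISS, evict berry. Cache (old->new): [yak lemon]
  14. access lemon: HIT. Cache (old->new): [yak lemon]
  15. access yak: HIT. Cache (old->new): [yak lemon]
  16. access berry: MISS, evict yak. Cache (old->new): [lemon berry]
  17. access lemon: HIT. Cache (old->new): [lemon berry]
  18. access berry: HIT. Cache (old->new): [lemon berry]
  19. access berry: HIT. Cache (old->new): [lemon berry]
  20. access berry: HIT. Cache (old->new): [lemon berry]
  21. access lemon: HIT. Cache (old->new): [lemon berry]
  22. access berry: HIT. Cache (old->new): [lemon berry]
  23. access berry: HIT. Cache (old->new): [lemon berry]
  24. access lemon: HIT. Cache (old->new): [lemon berry]
  25. access berry: HIT. Cache (old->new): [lemon berry]
  26. access berry: HIT. Cache (old->new): [lemon berry]
Total: 20 hits, 6 misses, 4 evictions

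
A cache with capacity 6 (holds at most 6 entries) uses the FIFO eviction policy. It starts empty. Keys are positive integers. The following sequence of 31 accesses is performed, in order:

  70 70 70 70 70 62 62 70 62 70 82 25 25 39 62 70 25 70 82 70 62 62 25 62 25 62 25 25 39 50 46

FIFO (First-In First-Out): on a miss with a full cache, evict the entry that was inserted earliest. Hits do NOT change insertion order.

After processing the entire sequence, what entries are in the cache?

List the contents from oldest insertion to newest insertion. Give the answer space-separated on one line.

FIFO simulation (capacity=6):
  1. access 70: MISS. Cache (old->new): [70]
  2. access 70: HIT. Cache (old->new): [70]
  3. access 70: HIT. Cache (old->new): [70]
  4. access 70: HIT. Cache (old->new): [70]
  5. access 70: HIT. Cache (old->new): [70]
  6. access 62: MISS. Cache (old->new): [70 62]
  7. access 62: HIT. Cache (old->new): [70 62]
  8. access 70: HIT. Cache (old->new): [70 62]
  9. access 62: HIT. Cache (old->new): [70 62]
  10. access 70: HIT. Cache (old->new): [70 62]
  11. access 82: MISS. Cache (old->new): [70 62 82]
  12. access 25: MISS. Cache (old->new): [70 62 82 25]
  13. access 25: HIT. Cache (old->new): [70 62 82 25]
  14. access 39: MISS. Cache (old->new): [70 62 82 25 39]
  15. access 62: HIT. Cache (old->new): [70 62 82 25 39]
  16. access 70: HIT. Cache (old->new): [70 62 82 25 39]
  17. access 25: HIT. Cache (old->new): [70 62 82 25 39]
  18. access 70: HIT. Cache (old->new): [70 62 82 25 39]
  19. access 82: HIT. Cache (old->new): [70 62 82 25 39]
  20. access 70: HIT. Cache (old->new): [70 62 82 25 39]
  21. access 62: HIT. Cache (old->new): [70 62 82 25 39]
  22. access 62: HIT. Cache (old->new): [70 62 82 25 39]
  23. access 25: HIT. Cache (old->new): [70 62 82 25 39]
  24. access 62: HIT. Cache (old->new): [70 62 82 25 39]
  25. access 25: HIT. Cache (old->new): [70 62 82 25 39]
  26. access 62: HIT. Cache (old->new): [70 62 82 25 39]
  27. access 25: HIT. Cache (old->new): [70 62 82 25 39]
  28. access 25: HIT. Cache (old->new): [70 62 82 25 39]
  29. access 39: HIT. Cache (old->new): [70 62 82 25 39]
  30. access 50: MISS. Cache (old->new): [70 62 82 25 39 50]
  31. access 46: MISS, evict 70. Cache (old->new): [62 82 25 39 50 46]
Total: 24 hits, 7 misses, 1 evictions

Answer: 62 82 25 39 50 46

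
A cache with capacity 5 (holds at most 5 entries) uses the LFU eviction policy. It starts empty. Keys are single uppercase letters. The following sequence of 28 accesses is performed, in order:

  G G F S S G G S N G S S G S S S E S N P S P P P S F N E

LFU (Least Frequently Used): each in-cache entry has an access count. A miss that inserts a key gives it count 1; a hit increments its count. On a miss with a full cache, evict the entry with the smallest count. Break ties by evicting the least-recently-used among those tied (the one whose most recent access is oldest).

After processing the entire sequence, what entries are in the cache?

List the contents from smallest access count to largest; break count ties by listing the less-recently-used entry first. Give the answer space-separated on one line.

LFU simulation (capacity=5):
  1. access G: MISS. Cache: [G(c=1)]
  2. access G: HIT, count now 2. Cache: [G(c=2)]
  3. access F: MISS. Cache: [F(c=1) G(c=2)]
  4. access S: MISS. Cache: [F(c=1) S(c=1) G(c=2)]
  5. access S: HIT, count now 2. Cache: [F(c=1) G(c=2) S(c=2)]
  6. access G: HIT, count now 3. Cache: [F(c=1) S(c=2) G(c=3)]
  7. access G: HIT, count now 4. Cache: [F(c=1) S(c=2) G(c=4)]
  8. access S: HIT, count now 3. Cache: [F(c=1) S(c=3) G(c=4)]
  9. access N: MISS. Cache: [F(c=1) N(c=1) S(c=3) G(c=4)]
  10. access G: HIT, count now 5. Cache: [F(c=1) N(c=1) S(c=3) G(c=5)]
  11. access S: HIT, count now 4. Cache: [F(c=1) N(c=1) S(c=4) G(c=5)]
  12. access S: HIT, count now 5. Cache: [F(c=1) N(c=1) G(c=5) S(c=5)]
  13. access G: HIT, count now 6. Cache: [F(c=1) N(c=1) S(c=5) G(c=6)]
  14. access S: HIT, count now 6. Cache: [F(c=1) N(c=1) G(c=6) S(c=6)]
  15. access S: HIT, count now 7. Cache: [F(c=1) N(c=1) G(c=6) S(c=7)]
  16. access S: HIT, count now 8. Cache: [F(c=1) N(c=1) G(c=6) S(c=8)]
  17. access E: MISS. Cache: [F(c=1) N(c=1) E(c=1) G(c=6) S(c=8)]
  18. access S: HIT, count now 9. Cache: [F(c=1) N(c=1) E(c=1) G(c=6) S(c=9)]
  19. access N: HIT, count now 2. Cache: [F(c=1) E(c=1) N(c=2) G(c=6) S(c=9)]
  20. access P: MISS, evict F(c=1). Cache: [E(c=1) P(c=1) N(c=2) G(c=6) S(c=9)]
  21. access S: HIT, count now 10. Cache: [E(c=1) P(c=1) N(c=2) G(c=6) S(c=10)]
  22. access P: HIT, count now 2. Cache: [E(c=1) N(c=2) P(c=2) G(c=6) S(c=10)]
  23. access P: HIT, count now 3. Cache: [E(c=1) N(c=2) P(c=3) G(c=6) S(c=10)]
  24. access P: HIT, count now 4. Cache: [E(c=1) N(c=2) P(c=4) G(c=6) S(c=10)]
  25. access S: HIT, count now 11. Cache: [E(c=1) N(c=2) P(c=4) G(c=6) S(c=11)]
  26. access F: MISS, evict E(c=1). Cache: [F(c=1) N(c=2) P(c=4) G(c=6) S(c=11)]
  27. access N: HIT, count now 3. Cache: [F(c=1) N(c=3) P(c=4) G(c=6) S(c=11)]
  28. access E: MISS, evict F(c=1). Cache: [E(c=1) N(c=3) P(c=4) G(c=6) S(c=11)]
Total: 20 hits, 8 misses, 3 evictions

Answer: E N P G S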